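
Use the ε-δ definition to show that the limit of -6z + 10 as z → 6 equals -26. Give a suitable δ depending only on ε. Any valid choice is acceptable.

Suppose ε > 0. We need δ > 0 so that 0 < |z − 6| < δ implies |(-6z + 10) + 26| < ε.
Since (-6z + 10) + 26 = -6(z − 6), we have |(-6z + 10) + 26| = 6|z − 6|.
Thus it suffices that |z − 6| < ε/6.
Choosing δ = ε/6 gives |(-6z + 10) + 26| = 6|z − 6| < ε whenever |z − 6| < δ.

δ = ε/6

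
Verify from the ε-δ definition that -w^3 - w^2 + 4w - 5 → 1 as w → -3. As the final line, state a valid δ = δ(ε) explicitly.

Fix ε > 0. We want δ > 0 such that 0 < |w + 3| < δ implies |(-w^3 - w^2 + 4w - 5) − 1| < ε.
(-w^3 - w^2 + 4w - 5) − 1 = -w^3 - w^2 + 4w - 6 = (w + 3)(-w^2 + 2w - 2).
So |(-w^3 - w^2 + 4w - 5) − 1| = |w + 3|·|-w^2 + 2w - 2|.
Assume first that |w + 3| < 1, so |w| < 4. Then |-w^2 + 2w - 2| ≤ 4^2 + 2·4 + 2 = 26.
Hence |(-w^3 - w^2 + 4w - 5) − 1| ≤ 26|w + 3| < ε provided |w + 3| < ε/26.
Take δ = min(1, ε/26). Then 0 < |w + 3| < δ gives both |w + 3| < 1 and |w + 3| < ε/26, so |(-w^3 - w^2 + 4w - 5) − 1| < ε.

δ = min(1, ε/26)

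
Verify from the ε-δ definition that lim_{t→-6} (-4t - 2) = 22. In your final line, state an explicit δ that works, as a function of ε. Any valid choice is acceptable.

δ = ε/4

Let ε > 0 be given. We need δ > 0 so that 0 < |t + 6| < δ implies |(-4t - 2) − 22| < ε.
|(-4t - 2) − 22| = |-4t - 24| = 4|t + 6|.
So 4|t + 6| < ε exactly when |t + 6| < ε/4.
Take δ = ε/4. If 0 < |t + 6| < δ then |(-4t - 2) − 22| = 4|t + 6| < 4·(ε/4) = ε.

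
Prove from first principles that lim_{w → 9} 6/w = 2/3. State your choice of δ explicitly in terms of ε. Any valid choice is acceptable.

Let ε > 0 be given. We seek δ > 0 such that 0 < |w − 9| < δ implies |6/w − (2/3)| < ε.
|6/w − (2/3)| = 6·|9 − w|/(9·|w|) = 6|w − 9|/(9|w|).
Restrict δ ≤ 9/2. Then |w − 9| < 9/2 gives |w| > 9/2, so 9|w| > 81/2.
Then |6/w − (2/3)| < 6|w − 9|/(81/2), which is < ε when |w − 9| < (27/4)ε.
Take δ = min(9/2, (27/4)ε). Then 0 < |w − 9| < δ gives both |w − 9| < 9/2 and |w − 9| < (27/4)ε, so |6/w − (2/3)| < ε.

δ = min(9/2, (27/4)ε)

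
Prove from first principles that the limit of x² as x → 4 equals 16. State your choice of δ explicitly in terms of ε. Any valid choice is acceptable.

δ = min(1, ε/9)

Suppose ε > 0. We seek δ > 0 with 0 < |x − 4| < δ ⇒ |x² − 16| < ε.
Factor: x² − 16 = (x − 4)(x + 4), so |x² − 16| = |x − 4|·|x + 4|.
Impose δ ≤ 1 so that |x| < 5; then |x + 4| ≤ 9.
Hence |x² − 16| ≤ 9|x − 4|, which is < ε once |x − 4| < ε/9.
Take δ = min(1, ε/9). If 0 < |x − 4| < δ then both bounds hold and |x² − 16| ≤ 9|x − 4| < 9·(ε/9) = ε.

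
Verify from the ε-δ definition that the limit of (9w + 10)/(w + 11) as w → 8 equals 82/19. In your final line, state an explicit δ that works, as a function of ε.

δ = min(19/2, (361/178)ε)

Suppose ε > 0. We want δ > 0 with 0 < |w − 8| < δ ⇒ |(9w + 10)/(w + 11) − (82/19)| < ε.
Combining over a common denominator, (9w + 10)/(w + 11) − (82/19) = [(9w + 10)·19 − 82·(w + 11)] / [19·(w + 11)] = 89(w − 8) / (19(w + 11)).
So |(9w + 10)/(w + 11) − (82/19)| = 89|w − 8| / (19·|w + 11|).
Restrict δ ≤ 19/2. Then |w − 8| < 19/2 gives |w + 11| = |(w − 8) + 19| ≥ 19 − 19/2 = 19/2.
Hence |(9w + 10)/(w + 11) − (82/19)| < 89|w − 8|/(19·(19/2)) = (178/361)|w − 8|, which is < ε once |w − 8| < (361/178)ε.
Take δ = min(19/2, (361/178)ε). Then 0 < |w − 8| < δ forces both bounds, so |(9w + 10)/(w + 11) − (82/19)| < ε.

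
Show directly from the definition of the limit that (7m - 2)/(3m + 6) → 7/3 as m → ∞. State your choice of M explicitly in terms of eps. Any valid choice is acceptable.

M = (16/3)/eps

Suppose eps > 0. For m ≥ 1, |(7m - 2)/(3m + 6) − (7/3)| = |-48|/(3(3m + 6)) = 48/(3(3m + 6)).
Since 3m + 6 ≥ 3m for m ≥ 1, this is ≤ 48/(3·3m) = (16/3)/m.
So |(7m - 2)/(3m + 6) − (7/3)| < eps whenever m > (16/3)/eps.
Take M = (16/3)/eps. If m > M then |(7m - 2)/(3m + 6) − (7/3)| ≤ (16/3)/m < eps.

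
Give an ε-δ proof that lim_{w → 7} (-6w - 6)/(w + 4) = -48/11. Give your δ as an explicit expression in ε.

δ = min(11/2, (121/36)ε)

Let ε > 0 be given. We want δ > 0 with 0 < |w − 7| < δ ⇒ |(-6w - 6)/(w + 4) + 48/11| < ε.
Combining over a common denominator, (-6w - 6)/(w + 4) + 48/11 = [(-6w - 6)·11 − (-48)·(w + 4)] / [11·(w + 4)] = -18(w − 7) / (11(w + 4)).
So |(-6w - 6)/(w + 4) + 48/11| = 18|w − 7| / (11·|w + 4|).
Require δ ≤ 11/2, so |w + 4| ≥ |11| − |w − 7| > 11 − 11/2 = 11/2.
Hence |(-6w - 6)/(w + 4) + 48/11| < 18|w − 7|/(11·(11/2)) = (36/121)|w − 7|, which is < ε once |w − 7| < (121/36)ε.
Take δ = min(11/2, (121/36)ε). Then 0 < |w − 7| < δ forces both bounds, so |(-6w - 6)/(w + 4) + 48/11| < ε.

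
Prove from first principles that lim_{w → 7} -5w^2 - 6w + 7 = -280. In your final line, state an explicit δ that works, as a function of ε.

Let ε > 0. We want δ > 0 such that 0 < |w − 7| < δ implies |(-5w^2 - 6w + 7) + 280| < ε.
(-5w^2 - 6w + 7) + 280 = -5w^2 - 6w + 287 = (w − 7)(-5w - 41).
So |(-5w^2 - 6w + 7) + 280| = |w − 7|·|-5w - 41|.
Assume first that |w − 7| < 2, so |w| < 9. Then |-5w - 41| ≤ 5·9 + 41 = 86.
Hence |(-5w^2 - 6w + 7) + 280| ≤ 86|w − 7| < ε provided |w − 7| < ε/86.
Take δ = min(2, ε/86). Then 0 < |w − 7| < δ gives both |w − 7| < 2 and |w − 7| < ε/86, so |(-5w^2 - 6w + 7) + 280| < ε.

δ = min(2, ε/86)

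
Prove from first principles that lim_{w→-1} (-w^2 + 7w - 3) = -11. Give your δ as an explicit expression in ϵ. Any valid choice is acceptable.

δ = min(1, ϵ/10)

Let ϵ > 0 be given. We want δ > 0 such that 0 < |w + 1| < δ implies |(-w^2 + 7w - 3) + 11| < ϵ.
(-w^2 + 7w - 3) + 11 = -w^2 + 7w + 8 = (w + 1)(-w + 8).
So |(-w^2 + 7w - 3) + 11| = |w + 1|·|-w + 8|.
Assume first that |w + 1| < 1, so |w| < 2. Then |-w + 8| ≤ 2 + 8 = 10.
Hence |(-w^2 + 7w - 3) + 11| ≤ 10|w + 1| < ϵ provided |w + 1| < ϵ/10.
Take δ = min(1, ϵ/10). Then 0 < |w + 1| < δ gives both |w + 1| < 1 and |w + 1| < ϵ/10, so |(-w^2 + 7w - 3) + 11| < ϵ.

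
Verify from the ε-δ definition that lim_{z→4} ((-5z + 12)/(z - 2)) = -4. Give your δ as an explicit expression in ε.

Fix ε > 0. We want δ > 0 with 0 < |z − 4| < δ ⇒ |(-5z + 12)/(z - 2) + 4| < ε.
Combining over a common denominator, (-5z + 12)/(z - 2) + 4 = [(-5z + 12)·2 − (-8)·(z - 2)] / [2·(z - 2)] = -2(z − 4) / (2(z - 2)).
So |(-5z + 12)/(z - 2) + 4| = 2|z − 4| / (2·|z − 2|).
Restrict δ ≤ 1. Then |z − 4| < 1 gives |z − 2| = |(z − 4) + 2| ≥ 2 − 1 = 1.
Hence |(-5z + 12)/(z - 2) + 4| < 2|z − 4|/(2·1) = |z − 4|, which is < ε once |z − 4| < ε.
Take δ = min(1, ε). Then 0 < |z − 4| < δ forces both bounds, so |(-5z + 12)/(z - 2) + 4| < ε.

δ = min(1, ε)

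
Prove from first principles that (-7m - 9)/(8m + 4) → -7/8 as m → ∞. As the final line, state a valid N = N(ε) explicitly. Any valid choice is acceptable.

N = (11/16)/ε

Suppose ε > 0. For m ≥ 1, |(-7m - 9)/(8m + 4) + 7/8| = |-44|/(8(8m + 4)) = 44/(8(8m + 4)).
Since 8m + 4 ≥ 8m for m ≥ 1, this is ≤ 44/(8·8m) = (11/16)/m.
So |(-7m - 9)/(8m + 4) + 7/8| < ε whenever m > (11/16)/ε.
Take N = (11/16)/ε. If m > N then |(-7m - 9)/(8m + 4) + 7/8| ≤ (11/16)/m < ε.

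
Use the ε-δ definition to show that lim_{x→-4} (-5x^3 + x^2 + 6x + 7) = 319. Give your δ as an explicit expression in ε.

δ = min(1, ε/308)

Suppose ε > 0. We want δ > 0 such that 0 < |x + 4| < δ implies |(-5x^3 + x^2 + 6x + 7) − 319| < ε.
(-5x^3 + x^2 + 6x + 7) − 319 = -5x^3 + x^2 + 6x - 312 = (x + 4)(-5x^2 + 21x - 78).
So |(-5x^3 + x^2 + 6x + 7) − 319| = |x + 4|·|-5x^2 + 21x - 78|.
Require δ ≤ 1. Then |x + 4| < 1 gives |x| < 5, and by the triangle inequality |-5x^2 + 21x - 78| ≤ 5·5^2 + 21·5 + 78 = 308.
Hence |(-5x^3 + x^2 + 6x + 7) − 319| ≤ 308|x + 4| < ε provided |x + 4| < ε/308.
Choosing δ = min(1, ε/308) ensures both conditions, hence |(-5x^3 + x^2 + 6x + 7) − 319| < ε.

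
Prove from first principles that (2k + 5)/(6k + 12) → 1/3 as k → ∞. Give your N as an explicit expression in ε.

N = (1/6)/ε

Let ε > 0 be given. For k ≥ 1, |(2k + 5)/(6k + 12) − (1/3)| = |6|/(6(6k + 12)) = 6/(6(6k + 12)).
Since 6k + 12 ≥ 6k for k ≥ 1, this is ≤ 6/(6·6k) = (1/6)/k.
So |(2k + 5)/(6k + 12) − (1/3)| < ε whenever k > (1/6)/ε.
Take N = (1/6)/ε. If k > N then |(2k + 5)/(6k + 12) − (1/3)| ≤ (1/6)/k < ε.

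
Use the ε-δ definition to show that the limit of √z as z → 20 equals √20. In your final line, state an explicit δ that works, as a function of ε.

δ = min(20, √20·ε)

Let ε > 0 be given. We want δ > 0 such that 0 < |z − 20| < δ implies |√z − √20| < ε.
Rationalise: √z − √20 = (z − 20)/(√z + √20), so |√z − √20| = |z − 20|/(√z + √20).
Restrict δ ≤ 20 so that |z − 20| < 20 forces z > 0, and then √z + √20 > √20.
Hence |√z − √20| < |z − 20|/√20, which is < ε once |z − 20| < √20·ε.
Take δ = min(20, √20·ε). If 0 < |z − 20| < δ then z > 0 and |√z − √20| < |z − 20|/√20 < ε.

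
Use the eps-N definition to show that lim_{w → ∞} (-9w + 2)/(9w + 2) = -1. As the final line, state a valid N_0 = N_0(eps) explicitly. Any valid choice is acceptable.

N_0 = (4/9)/eps

Suppose eps > 0. We seek N_0 > 0 such that w > N_0 implies |(-9w + 2)/(9w + 2) + 1| < eps.
(-9w + 2)/(9w + 2) + 1 = (9(-9w + 2) − (-9)(9w + 2)) / (9(9w + 2)) = 36/(9(9w + 2)).
For w > 0 we have 9w + 2 > 9w, so |(-9w + 2)/(9w + 2) + 1| = 36/(9(9w + 2)) < 36/(9·9w) = (4/9)/w.
Thus |(-9w + 2)/(9w + 2) + 1| < eps whenever w > (4/9)/eps.
Take N_0 = (4/9)/eps. If w > N_0 then |(-9w + 2)/(9w + 2) + 1| < (4/9)/w < eps.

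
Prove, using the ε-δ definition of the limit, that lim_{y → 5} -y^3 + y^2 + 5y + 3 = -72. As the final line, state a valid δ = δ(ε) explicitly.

Fix ε > 0. We want δ > 0 such that 0 < |y − 5| < δ implies |(-y^3 + y^2 + 5y + 3) + 72| < ε.
(-y^3 + y^2 + 5y + 3) + 72 = -y^3 + y^2 + 5y + 75 = (y − 5)(-y^2 - 4y - 15).
So |(-y^3 + y^2 + 5y + 3) + 72| = |y − 5|·|-y^2 - 4y - 15|.
Assume first that |y − 5| < 1, so |y| < 6. Then |-y^2 - 4y - 15| ≤ 6^2 + 4·6 + 15 = 75.
Hence |(-y^3 + y^2 + 5y + 3) + 72| ≤ 75|y − 5| < ε provided |y − 5| < ε/75.
Take δ = min(1, ε/75). Then 0 < |y − 5| < δ gives both |y − 5| < 1 and |y − 5| < ε/75, so |(-y^3 + y^2 + 5y + 3) + 72| < ε.

δ = min(1, ε/75)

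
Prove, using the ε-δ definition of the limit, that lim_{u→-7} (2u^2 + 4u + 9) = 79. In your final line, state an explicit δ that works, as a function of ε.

δ = min(2, ε/28)

Fix ε > 0. We want δ > 0 such that 0 < |u + 7| < δ implies |(2u^2 + 4u + 9) − 79| < ε.
(2u^2 + 4u + 9) − 79 = 2u^2 + 4u - 70 = (u + 7)(2u - 10).
So |(2u^2 + 4u + 9) − 79| = |u + 7|·|2u - 10|.
Require δ ≤ 2. Then |u + 7| < 2 gives |u| < 9, and by the triangle inequality |2u - 10| ≤ 2·9 + 10 = 28.
Hence |(2u^2 + 4u + 9) − 79| ≤ 28|u + 7| < ε provided |u + 7| < ε/28.
Choosing δ = min(2, ε/28) ensures both conditions, hence |(2u^2 + 4u + 9) − 79| < ε.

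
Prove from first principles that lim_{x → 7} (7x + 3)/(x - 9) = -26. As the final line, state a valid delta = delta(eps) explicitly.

delta = min(1, (1/33)eps)

Fix eps > 0. We want delta > 0 with 0 < |x − 7| < delta ⇒ |(7x + 3)/(x - 9) + 26| < eps.
Combining over a common denominator, (7x + 3)/(x - 9) + 26 = [(7x + 3)·(-2) − 52·(x - 9)] / [(-2)·(x - 9)] = -66(x − 7) / ((-2)(x - 9)).
So |(7x + 3)/(x - 9) + 26| = 66|x − 7| / (2·|x − 9|).
Restrict delta ≤ 1. Then |x − 7| < 1 gives |x − 9| = |(x − 7) + (-2)| ≥ 2 − 1 = 1.
Hence |(7x + 3)/(x - 9) + 26| < 66|x − 7|/(2·1) = 33|x − 7|, which is < eps once |x − 7| < (1/33)eps.
Take delta = min(1, (1/33)eps). Then 0 < |x − 7| < delta forces both bounds, so |(7x + 3)/(x - 9) + 26| < eps.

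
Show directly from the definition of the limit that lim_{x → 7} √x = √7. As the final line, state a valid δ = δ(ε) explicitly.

Let ε > 0 be given. We want δ > 0 such that 0 < |x − 7| < δ implies |√x − √7| < ε.
Multiplying by the conjugate, |√x − √7| = |x − 7|/(√x + √7).
Restrict δ ≤ 7 so that |x − 7| < 7 forces x > 0, and then √x + √7 > √7.
Hence |√x − √7| < |x − 7|/√7, which is < ε once |x − 7| < √7·ε.
Take δ = min(7, √7·ε). If 0 < |x − 7| < δ then x > 0 and |√x − √7| < |x − 7|/√7 < ε.

δ = min(7, √7·ε)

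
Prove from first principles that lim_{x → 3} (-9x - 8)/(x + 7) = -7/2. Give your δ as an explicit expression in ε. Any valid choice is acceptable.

Let ε > 0 be given. We want δ > 0 with 0 < |x − 3| < δ ⇒ |(-9x - 8)/(x + 7) + 7/2| < ε.
Combining over a common denominator, (-9x - 8)/(x + 7) + 7/2 = [(-9x - 8)·10 − (-35)·(x + 7)] / [10·(x + 7)] = -55(x − 3) / (10(x + 7)).
So |(-9x - 8)/(x + 7) + 7/2| = 55|x − 3| / (10·|x + 7|).
Require δ ≤ 5, so |x + 7| ≥ |10| − |x − 3| > 10 − 5 = 5.
Hence |(-9x - 8)/(x + 7) + 7/2| < 55|x − 3|/(10·5) = (11/10)|x − 3|, which is < ε once |x − 3| < (10/11)ε.
Take δ = min(5, (10/11)ε). Then 0 < |x − 3| < δ forces both bounds, so |(-9x - 8)/(x + 7) + 7/2| < ε.

δ = min(5, (10/11)ε)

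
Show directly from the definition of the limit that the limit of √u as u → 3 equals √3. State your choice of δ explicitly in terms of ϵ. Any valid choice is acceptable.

δ = min(3, √3·ϵ)

Suppose ϵ > 0. We want δ > 0 such that 0 < |u − 3| < δ implies |√u − √3| < ϵ.
Multiplying by the conjugate, |√u − √3| = |u − 3|/(√u + √3).
Restrict δ ≤ 3 so that |u − 3| < 3 forces u > 0, and then √u + √3 > √3.
Hence |√u − √3| < |u − 3|/√3, which is < ϵ once |u − 3| < √3·ϵ.
Take δ = min(3, √3·ϵ). If 0 < |u − 3| < δ then u > 0 and |√u − √3| < |u − 3|/√3 < ϵ.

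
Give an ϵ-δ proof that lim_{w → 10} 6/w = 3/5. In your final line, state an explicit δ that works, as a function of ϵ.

δ = min(5, (25/3)ϵ)

Let ϵ > 0. We seek δ > 0 such that 0 < |w − 10| < δ implies |6/w − (3/5)| < ϵ.
|6/w − (3/5)| = 6·|10 − w|/(10·|w|) = 6|w − 10|/(10|w|).
Require δ ≤ 5 so that |w| > 10 − 5 = 5, hence 10|w| > 50.
Then |6/w − (3/5)| < 6|w − 10|/50, which is < ϵ when |w − 10| < (25/3)ϵ.
Take δ = min(5, (25/3)ϵ). Then 0 < |w − 10| < δ gives both |w − 10| < 5 and |w − 10| < (25/3)ϵ, so |6/w − (3/5)| < ϵ.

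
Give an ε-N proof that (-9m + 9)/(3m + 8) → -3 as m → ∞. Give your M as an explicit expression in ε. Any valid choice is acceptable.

M = 11/ε

Suppose ε > 0. For m ≥ 1, |(-9m + 9)/(3m + 8) + 3| = |99|/(3(3m + 8)) = 99/(3(3m + 8)).
Since 3m + 8 ≥ 3m for m ≥ 1, this is ≤ 99/(3·3m) = 11/m.
So |(-9m + 9)/(3m + 8) + 3| < ε whenever m > 11/ε.
Take M = 11/ε. If m > M then |(-9m + 9)/(3m + 8) + 3| ≤ 11/m < ε.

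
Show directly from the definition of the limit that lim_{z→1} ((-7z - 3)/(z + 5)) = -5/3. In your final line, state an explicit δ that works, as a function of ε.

Fix ε > 0. We want δ > 0 with 0 < |z − 1| < δ ⇒ |(-7z - 3)/(z + 5) + 5/3| < ε.
Combining over a common denominator, (-7z - 3)/(z + 5) + 5/3 = [(-7z - 3)·6 − (-10)·(z + 5)] / [6·(z + 5)] = -32(z − 1) / (6(z + 5)).
So |(-7z - 3)/(z + 5) + 5/3| = 32|z − 1| / (6·|z + 5|).
Require δ ≤ 3, so |z + 5| ≥ |6| − |z − 1| > 6 − 3 = 3.
Hence |(-7z - 3)/(z + 5) + 5/3| < 32|z − 1|/(6·3) = (16/9)|z − 1|, which is < ε once |z − 1| < (9/16)ε.
Take δ = min(3, (9/16)ε). Then 0 < |z − 1| < δ forces both bounds, so |(-7z - 3)/(z + 5) + 5/3| < ε.

δ = min(3, (9/16)ε)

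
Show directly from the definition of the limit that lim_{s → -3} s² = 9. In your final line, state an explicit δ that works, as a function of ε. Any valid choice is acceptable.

δ = min(1, ε/7)

Suppose ε > 0. We seek δ > 0 with 0 < |s + 3| < δ ⇒ |s² − 9| < ε.
Factor: s² − 9 = (s + 3)(s - 3), so |s² − 9| = |s + 3|·|s - 3|.
Restrict δ ≤ 1. Then |s + 3| < 1 gives |s| < 4, so by the triangle inequality |s - 3| ≤ 4 + 3 = 7.
Hence |s² − 9| ≤ 7|s + 3|, which is < ε once |s + 3| < ε/7.
Take δ = min(1, ε/7). If 0 < |s + 3| < δ then both bounds hold and |s² − 9| ≤ 7|s + 3| < 7·(ε/7) = ε.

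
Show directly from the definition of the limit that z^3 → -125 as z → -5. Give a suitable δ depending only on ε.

δ = min(1, ε/91)

Fix ε > 0. We seek δ > 0 with 0 < |z + 5| < δ ⇒ |z^3 + 125| < ε.
Factor: z^3 + 125 = (z + 5)(z^2 - 5z + 25), so |z^3 + 125| = |z + 5|·|z^2 - 5z + 25|.
Impose δ ≤ 1 so that |z| < 6; then |z^2 - 5z + 25| ≤ 91.
Hence |z^3 + 125| ≤ 91|z + 5|, which is < ε once |z + 5| < ε/91.
Take δ = min(1, ε/91). If 0 < |z + 5| < δ then both bounds hold and |z^3 + 125| ≤ 91|z + 5| < 91·(ε/91) = ε.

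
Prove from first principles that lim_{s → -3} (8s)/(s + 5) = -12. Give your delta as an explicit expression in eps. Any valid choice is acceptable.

Let eps > 0 be given. We want delta > 0 with 0 < |s + 3| < delta ⇒ |(8s)/(s + 5) + 12| < eps.
Combining over a common denominator, (8s)/(s + 5) + 12 = [(8s)·2 − (-24)·(s + 5)] / [2·(s + 5)] = 40(s + 3) / (2(s + 5)).
So |(8s)/(s + 5) + 12| = 40|s + 3| / (2·|s + 5|).
Restrict delta ≤ 1. Then |s + 3| < 1 gives |s + 5| = |(s + 3) + 2| ≥ 2 − 1 = 1.
Hence |(8s)/(s + 5) + 12| < 40|s + 3|/(2·1) = 20|s + 3|, which is < eps once |s + 3| < (1/20)eps.
Take delta = min(1, (1/20)eps). Then 0 < |s + 3| < delta forces both bounds, so |(8s)/(s + 5) + 12| < eps.

delta = min(1, (1/20)eps)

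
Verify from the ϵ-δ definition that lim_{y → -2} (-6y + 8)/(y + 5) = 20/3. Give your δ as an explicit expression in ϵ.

Let ϵ > 0 be given. We want δ > 0 with 0 < |y + 2| < δ ⇒ |(-6y + 8)/(y + 5) − (20/3)| < ϵ.
Combining over a common denominator, (-6y + 8)/(y + 5) − (20/3) = [(-6y + 8)·3 − 20·(y + 5)] / [3·(y + 5)] = -38(y + 2) / (3(y + 5)).
So |(-6y + 8)/(y + 5) − (20/3)| = 38|y + 2| / (3·|y + 5|).
Restrict δ ≤ 3/2. Then |y + 2| < 3/2 gives |y + 5| = |(y + 2) + 3| ≥ 3 − 3/2 = 3/2.
Hence |(-6y + 8)/(y + 5) − (20/3)| < 38|y + 2|/(3·(3/2)) = (76/9)|y + 2|, which is < ϵ once |y + 2| < (9/76)ϵ.
Take δ = min(3/2, (9/76)ϵ). Then 0 < |y + 2| < δ forces both bounds, so |(-6y + 8)/(y + 5) − (20/3)| < ϵ.

δ = min(3/2, (9/76)ϵ)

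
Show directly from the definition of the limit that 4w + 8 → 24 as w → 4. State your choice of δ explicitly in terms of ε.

δ = ε/4

Let ε > 0 be given. We need δ > 0 so that 0 < |w − 4| < δ implies |(4w + 8) − 24| < ε.
|(4w + 8) − 24| = |4w - 16| = 4|w − 4|.
So 4|w − 4| < ε exactly when |w − 4| < ε/4.
Take δ = ε/4. If 0 < |w − 4| < δ then |(4w + 8) − 24| = 4|w − 4| < 4·(ε/4) = ε.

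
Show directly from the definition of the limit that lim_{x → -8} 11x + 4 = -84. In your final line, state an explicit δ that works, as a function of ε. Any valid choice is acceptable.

δ = ε/11

Suppose ε > 0. We need δ > 0 so that 0 < |x + 8| < δ implies |(11x + 4) + 84| < ε.
|(11x + 4) + 84| = |11x + 88| = 11|x + 8|.
So 11|x + 8| < ε exactly when |x + 8| < ε/11.
Choosing δ = ε/11 gives |(11x + 4) + 84| = 11|x + 8| < ε whenever |x + 8| < δ.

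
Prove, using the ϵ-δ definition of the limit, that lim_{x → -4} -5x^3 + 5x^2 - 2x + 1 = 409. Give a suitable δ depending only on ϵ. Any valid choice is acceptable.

Let ϵ > 0. We want δ > 0 such that 0 < |x + 4| < δ implies |(-5x^3 + 5x^2 - 2x + 1) − 409| < ϵ.
(-5x^3 + 5x^2 - 2x + 1) − 409 = -5x^3 + 5x^2 - 2x - 408 = (x + 4)(-5x^2 + 25x - 102).
So |(-5x^3 + 5x^2 - 2x + 1) − 409| = |x + 4|·|-5x^2 + 25x - 102|.
Assume first that |x + 4| < 2, so |x| < 6. Then |-5x^2 + 25x - 102| ≤ 5·6^2 + 25·6 + 102 = 432.
Hence |(-5x^3 + 5x^2 - 2x + 1) − 409| ≤ 432|x + 4| < ϵ provided |x + 4| < ϵ/432.
Take δ = min(2, ϵ/432). Then 0 < |x + 4| < δ gives both |x + 4| < 2 and |x + 4| < ϵ/432, so |(-5x^3 + 5x^2 - 2x + 1) − 409| < ϵ.

δ = min(2, ϵ/432)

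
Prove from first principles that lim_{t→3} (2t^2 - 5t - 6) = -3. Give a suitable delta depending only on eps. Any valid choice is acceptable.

delta = min(1, eps/9)

Let eps > 0. We want delta > 0 such that 0 < |t − 3| < delta implies |(2t^2 - 5t - 6) + 3| < eps.
(2t^2 - 5t - 6) + 3 = 2t^2 - 5t - 3 = (t − 3)(2t + 1).
So |(2t^2 - 5t - 6) + 3| = |t − 3|·|2t + 1|.
Assume first that |t − 3| < 1, so |t| < 4. Then |2t + 1| ≤ 2·4 + 1 = 9.
Hence |(2t^2 - 5t - 6) + 3| ≤ 9|t − 3| < eps provided |t − 3| < eps/9.
Take delta = min(1, eps/9). Then 0 < |t − 3| < delta gives both |t − 3| < 1 and |t − 3| < eps/9, so |(2t^2 - 5t - 6) + 3| < eps.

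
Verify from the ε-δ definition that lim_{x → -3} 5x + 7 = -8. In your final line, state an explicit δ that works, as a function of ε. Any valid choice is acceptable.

Let ε > 0. We need δ > 0 so that 0 < |x + 3| < δ implies |(5x + 7) + 8| < ε.
Since (5x + 7) + 8 = 5(x + 3), we have |(5x + 7) + 8| = 5|x + 3|.
Thus it suffices that |x + 3| < ε/5.
Choosing δ = ε/5 gives |(5x + 7) + 8| = 5|x + 3| < ε whenever |x + 3| < δ.

δ = ε/5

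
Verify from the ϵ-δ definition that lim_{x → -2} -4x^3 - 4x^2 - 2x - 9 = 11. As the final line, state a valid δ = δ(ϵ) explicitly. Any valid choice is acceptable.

δ = min(1, ϵ/58)

Suppose ϵ > 0. We want δ > 0 such that 0 < |x + 2| < δ implies |(-4x^3 - 4x^2 - 2x - 9) − 11| < ϵ.
(-4x^3 - 4x^2 - 2x - 9) − 11 = -4x^3 - 4x^2 - 2x - 20 = (x + 2)(-4x^2 + 4x - 10).
So |(-4x^3 - 4x^2 - 2x - 9) − 11| = |x + 2|·|-4x^2 + 4x - 10|.
Assume first that |x + 2| < 1, so |x| < 3. Then |-4x^2 + 4x - 10| ≤ 4·3^2 + 4·3 + 10 = 58.
Hence |(-4x^3 - 4x^2 - 2x - 9) − 11| ≤ 58|x + 2| < ϵ provided |x + 2| < ϵ/58.
Choosing δ = min(1, ϵ/58) ensures both conditions, hence |(-4x^3 - 4x^2 - 2x - 9) − 11| < ϵ.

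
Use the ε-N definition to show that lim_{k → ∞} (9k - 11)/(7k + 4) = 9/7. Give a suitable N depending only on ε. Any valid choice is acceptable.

N = (113/49)/ε

Let ε > 0 be given. For k ≥ 1, |(9k - 11)/(7k + 4) − (9/7)| = |-113|/(7(7k + 4)) = 113/(7(7k + 4)).
Since 7k + 4 ≥ 7k for k ≥ 1, this is ≤ 113/(7·7k) = (113/49)/k.
So |(9k - 11)/(7k + 4) − (9/7)| < ε whenever k > (113/49)/ε.
Take N = (113/49)/ε. If k > N then |(9k - 11)/(7k + 4) − (9/7)| ≤ (113/49)/k < ε.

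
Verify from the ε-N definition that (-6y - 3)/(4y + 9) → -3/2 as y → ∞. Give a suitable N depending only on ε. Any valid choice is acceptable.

Let ε > 0. We seek N > 0 such that y > N implies |(-6y - 3)/(4y + 9) + 3/2| < ε.
(-6y - 3)/(4y + 9) + 3/2 = (4(-6y - 3) − (-6)(4y + 9)) / (4(4y + 9)) = 42/(4(4y + 9)).
For y > 0 we have 4y + 9 > 4y, so |(-6y - 3)/(4y + 9) + 3/2| = 42/(4(4y + 9)) < 42/(4·4y) = (21/8)/y.
Thus |(-6y - 3)/(4y + 9) + 3/2| < ε whenever y > (21/8)/ε.
Take N = (21/8)/ε. If y > N then |(-6y - 3)/(4y + 9) + 3/2| < (21/8)/y < ε.

N = (21/8)/ε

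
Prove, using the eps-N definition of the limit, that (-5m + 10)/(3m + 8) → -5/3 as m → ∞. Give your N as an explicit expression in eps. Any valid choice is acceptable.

N = (70/9)/eps

Let eps > 0 be given. For m ≥ 1, |(-5m + 10)/(3m + 8) + 5/3| = |70|/(3(3m + 8)) = 70/(3(3m + 8)).
Since 3m + 8 ≥ 3m for m ≥ 1, this is ≤ 70/(3·3m) = (70/9)/m.
So |(-5m + 10)/(3m + 8) + 5/3| < eps whenever m > (70/9)/eps.
Take N = (70/9)/eps. If m > N then |(-5m + 10)/(3m + 8) + 5/3| ≤ (70/9)/m < eps.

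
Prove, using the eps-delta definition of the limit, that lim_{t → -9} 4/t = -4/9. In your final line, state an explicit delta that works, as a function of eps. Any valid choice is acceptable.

delta = min(9/2, (81/8)eps)

Fix eps > 0. We seek delta > 0 such that 0 < |t + 9| < delta implies |4/t + 4/9| < eps.
|4/t + 4/9| = 4·|-9 − t|/(9·|t|) = 4|t + 9|/(9|t|).
Require delta ≤ 9/2 so that |t| > 9 − 9/2 = 9/2, hence 9|t| > 81/2.
Then |4/t + 4/9| < 4|t + 9|/(81/2), which is < eps when |t + 9| < (81/8)eps.
Take delta = min(9/2, (81/8)eps). Then 0 < |t + 9| < delta gives both |t + 9| < 9/2 and |t + 9| < (81/8)eps, so |4/t + 4/9| < eps.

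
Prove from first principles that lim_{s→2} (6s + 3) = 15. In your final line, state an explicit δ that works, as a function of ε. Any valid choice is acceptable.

δ = ε/6

Fix ε > 0. We need δ > 0 so that 0 < |s − 2| < δ implies |(6s + 3) − 15| < ε.
Since (6s + 3) − 15 = 6(s − 2), we have |(6s + 3) − 15| = 6|s − 2|.
Thus it suffices that |s − 2| < ε/6.
Choosing δ = ε/6 gives |(6s + 3) − 15| = 6|s − 2| < ε whenever |s − 2| < δ.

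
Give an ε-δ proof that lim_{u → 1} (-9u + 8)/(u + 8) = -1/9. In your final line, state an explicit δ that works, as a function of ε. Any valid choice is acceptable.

Let ε > 0. We want δ > 0 with 0 < |u − 1| < δ ⇒ |(-9u + 8)/(u + 8) + 1/9| < ε.
Combining over a common denominator, (-9u + 8)/(u + 8) + 1/9 = [(-9u + 8)·9 − (-1)·(u + 8)] / [9·(u + 8)] = -80(u − 1) / (9(u + 8)).
So |(-9u + 8)/(u + 8) + 1/9| = 80|u − 1| / (9·|u + 8|).
Restrict δ ≤ 9/2. Then |u − 1| < 9/2 gives |u + 8| = |(u − 1) + 9| ≥ 9 − 9/2 = 9/2.
Hence |(-9u + 8)/(u + 8) + 1/9| < 80|u − 1|/(9·(9/2)) = (160/81)|u − 1|, which is < ε once |u − 1| < (81/160)ε.
Take δ = min(9/2, (81/160)ε). Then 0 < |u − 1| < δ forces both bounds, so |(-9u + 8)/(u + 8) + 1/9| < ε.

δ = min(9/2, (81/160)ε)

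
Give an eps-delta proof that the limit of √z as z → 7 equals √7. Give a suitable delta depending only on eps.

Let eps > 0. We want delta > 0 such that 0 < |z − 7| < delta implies |√z − √7| < eps.
Multiplying by the conjugate, |√z − √7| = |z − 7|/(√z + √7).
Restrict delta ≤ 7 so that |z − 7| < 7 forces z > 0, and then √z + √7 > √7.
Hence |√z − √7| < |z − 7|/√7, which is < eps once |z − 7| < √7·eps.
Take delta = min(7, √7·eps). If 0 < |z − 7| < delta then z > 0 and |√z − √7| < |z − 7|/√7 < eps.

delta = min(7, √7·eps)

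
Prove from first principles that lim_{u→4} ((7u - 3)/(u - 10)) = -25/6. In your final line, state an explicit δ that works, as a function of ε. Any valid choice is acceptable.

Suppose ε > 0. We want δ > 0 with 0 < |u − 4| < δ ⇒ |(7u - 3)/(u - 10) + 25/6| < ε.
Combining over a common denominator, (7u - 3)/(u - 10) + 25/6 = [(7u - 3)·(-6) − 25·(u - 10)] / [(-6)·(u - 10)] = -67(u − 4) / ((-6)(u - 10)).
So |(7u - 3)/(u - 10) + 25/6| = 67|u − 4| / (6·|u − 10|).
Restrict δ ≤ 3. Then |u − 4| < 3 gives |u − 10| = |(u − 4) + (-6)| ≥ 6 − 3 = 3.
Hence |(7u - 3)/(u - 10) + 25/6| < 67|u − 4|/(6·3) = (67/18)|u − 4|, which is < ε once |u − 4| < (18/67)ε.
Take δ = min(3, (18/67)ε). Then 0 < |u − 4| < δ forces both bounds, so |(7u - 3)/(u - 10) + 25/6| < ε.

δ = min(3, (18/67)ε)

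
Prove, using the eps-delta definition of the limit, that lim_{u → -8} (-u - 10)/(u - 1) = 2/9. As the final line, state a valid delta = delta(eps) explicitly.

delta = min(9/2, (81/22)eps)

Let eps > 0. We want delta > 0 with 0 < |u + 8| < delta ⇒ |(-u - 10)/(u - 1) − (2/9)| < eps.
Combining over a common denominator, (-u - 10)/(u - 1) − (2/9) = [(-u - 10)·(-9) − (-2)·(u - 1)] / [(-9)·(u - 1)] = 11(u + 8) / ((-9)(u - 1)).
So |(-u - 10)/(u - 1) − (2/9)| = 11|u + 8| / (9·|u − 1|).
Require delta ≤ 9/2, so |u − 1| ≥ |-9| − |u + 8| > 9 − 9/2 = 9/2.
Hence |(-u - 10)/(u - 1) − (2/9)| < 11|u + 8|/(9·(9/2)) = (22/81)|u + 8|, which is < eps once |u + 8| < (81/22)eps.
Take delta = min(9/2, (81/22)eps). Then 0 < |u + 8| < delta forces both bounds, so |(-u - 10)/(u - 1) − (2/9)| < eps.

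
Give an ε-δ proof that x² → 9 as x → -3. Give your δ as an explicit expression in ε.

Suppose ε > 0. We seek δ > 0 with 0 < |x + 3| < δ ⇒ |x² − 9| < ε.
Factor: x² − 9 = (x + 3)(x - 3), so |x² − 9| = |x + 3|·|x - 3|.
Restrict δ ≤ 2. Then |x + 3| < 2 gives |x| < 5, so by the triangle inequality |x - 3| ≤ 5 + 3 = 8.
Hence |x² − 9| ≤ 8|x + 3|, which is < ε once |x + 3| < ε/8.
Take δ = min(2, ε/8). If 0 < |x + 3| < δ then both bounds hold and |x² − 9| ≤ 8|x + 3| < 8·(ε/8) = ε.

δ = min(2, ε/8)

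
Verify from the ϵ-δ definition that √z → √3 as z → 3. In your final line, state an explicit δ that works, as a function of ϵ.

δ = min(3, √3·ϵ)

Let ϵ > 0 be given. We want δ > 0 such that 0 < |z − 3| < δ implies |√z − √3| < ϵ.
Multiplying by the conjugate, |√z − √3| = |z − 3|/(√z + √3).
Restrict δ ≤ 3 so that |z − 3| < 3 forces z > 0, and then √z + √3 > √3.
Hence |√z − √3| < |z − 3|/√3, which is < ϵ once |z − 3| < √3·ϵ.
Take δ = min(3, √3·ϵ). If 0 < |z − 3| < δ then z > 0 and |√z − √3| < |z − 3|/√3 < ϵ.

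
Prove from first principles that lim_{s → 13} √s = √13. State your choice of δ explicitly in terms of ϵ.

Let ϵ > 0. We want δ > 0 such that 0 < |s − 13| < δ implies |√s − √13| < ϵ.
Multiplying by the conjugate, |√s − √13| = |s − 13|/(√s + √13).
Restrict δ ≤ 13 so that |s − 13| < 13 forces s > 0, and then √s + √13 > √13.
Hence |√s − √13| < |s − 13|/√13, which is < ϵ once |s − 13| < √13·ϵ.
Take δ = min(13, √13·ϵ). If 0 < |s − 13| < δ then s > 0 and |√s − √13| < |s − 13|/√13 < ϵ.

δ = min(13, √13·ϵ)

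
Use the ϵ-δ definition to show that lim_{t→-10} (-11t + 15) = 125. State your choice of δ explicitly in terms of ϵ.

δ = ϵ/11

Let ϵ > 0. We need δ > 0 so that 0 < |t + 10| < δ implies |(-11t + 15) − 125| < ϵ.
Since (-11t + 15) − 125 = -11(t + 10), we have |(-11t + 15) − 125| = 11|t + 10|.
Thus it suffices that |t + 10| < ϵ/11.
Take δ = ϵ/11. If 0 < |t + 10| < δ then |(-11t + 15) − 125| = 11|t + 10| < 11·(ϵ/11) = ϵ.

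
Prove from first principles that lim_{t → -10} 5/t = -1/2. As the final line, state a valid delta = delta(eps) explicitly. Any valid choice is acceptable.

delta = min(5, 10eps)

Let eps > 0. We seek delta > 0 such that 0 < |t + 10| < delta implies |5/t + 1/2| < eps.
|5/t + 1/2| = 5·|-10 − t|/(10·|t|) = 5|t + 10|/(10|t|).
Require delta ≤ 5 so that |t| > 10 − 5 = 5, hence 10|t| > 50.
Then |5/t + 1/2| < 5|t + 10|/50, which is < eps when |t + 10| < 10eps.
Take delta = min(5, 10eps). Then 0 < |t + 10| < delta gives both |t + 10| < 5 and |t + 10| < 10eps, so |5/t + 1/2| < eps.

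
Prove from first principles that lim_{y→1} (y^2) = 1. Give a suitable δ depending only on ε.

Let ε > 0 be given. We seek δ > 0 with 0 < |y − 1| < δ ⇒ |y^2 − 1| < ε.
Factor: y^2 − 1 = (y − 1)(y + 1), so |y^2 − 1| = |y − 1|·|y + 1|.
Restrict δ ≤ 1. Then |y − 1| < 1 gives |y| < 2, so by the triangle inequality |y + 1| ≤ 2 + 1 = 3.
Hence |y^2 − 1| ≤ 3|y − 1|, which is < ε once |y − 1| < ε/3.
Take δ = min(1, ε/3). If 0 < |y − 1| < δ then both bounds hold and |y^2 − 1| ≤ 3|y − 1| < 3·(ε/3) = ε.

δ = min(1, ε/3)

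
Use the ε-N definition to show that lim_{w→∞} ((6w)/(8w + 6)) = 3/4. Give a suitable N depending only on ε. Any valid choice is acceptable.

N = (9/16)/ε

Let ε > 0. We seek N > 0 such that w > N implies |(6w)/(8w + 6) − (3/4)| < ε.
(6w)/(8w + 6) − (3/4) = (8(6w) − 6(8w + 6)) / (8(8w + 6)) = -36/(8(8w + 6)).
For w > 0 we have 8w + 6 > 8w, so |(6w)/(8w + 6) − (3/4)| = 36/(8(8w + 6)) < 36/(8·8w) = (9/16)/w.
Thus |(6w)/(8w + 6) − (3/4)| < ε whenever w > (9/16)/ε.
Take N = (9/16)/ε. If w > N then |(6w)/(8w + 6) − (3/4)| < (9/16)/w < ε.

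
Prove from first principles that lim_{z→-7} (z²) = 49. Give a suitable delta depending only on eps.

Let eps > 0. We seek delta > 0 with 0 < |z + 7| < delta ⇒ |z² − 49| < eps.
Factor: z² − 49 = (z + 7)(z - 7), so |z² − 49| = |z + 7|·|z - 7|.
Impose delta ≤ 1 so that |z| < 8; then |z - 7| ≤ 15.
Hence |z² − 49| ≤ 15|z + 7|, which is < eps once |z + 7| < eps/15.
Take delta = min(1, eps/15). If 0 < |z + 7| < delta then both bounds hold and |z² − 49| ≤ 15|z + 7| < 15·(eps/15) = eps.

delta = min(1, eps/15)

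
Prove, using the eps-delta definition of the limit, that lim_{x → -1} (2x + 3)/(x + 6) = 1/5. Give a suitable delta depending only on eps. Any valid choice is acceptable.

Fix eps > 0. We want delta > 0 with 0 < |x + 1| < delta ⇒ |(2x + 3)/(x + 6) − (1/5)| < eps.
Combining over a common denominator, (2x + 3)/(x + 6) − (1/5) = [(2x + 3)·5 − 1·(x + 6)] / [5·(x + 6)] = 9(x + 1) / (5(x + 6)).
So |(2x + 3)/(x + 6) − (1/5)| = 9|x + 1| / (5·|x + 6|).
Require delta ≤ 5/2, so |x + 6| ≥ |5| − |x + 1| > 5 − 5/2 = 5/2.
Hence |(2x + 3)/(x + 6) − (1/5)| < 9|x + 1|/(5·(5/2)) = (18/25)|x + 1|, which is < eps once |x + 1| < (25/18)eps.
Take delta = min(5/2, (25/18)eps). Then 0 < |x + 1| < delta forces both bounds, so |(2x + 3)/(x + 6) − (1/5)| < eps.

delta = min(5/2, (25/18)eps)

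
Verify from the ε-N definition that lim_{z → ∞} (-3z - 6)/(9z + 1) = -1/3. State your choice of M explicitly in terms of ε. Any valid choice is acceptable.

M = (17/27)/ε

Let ε > 0 be given. We seek M > 0 such that z > M implies |(-3z - 6)/(9z + 1) + 1/3| < ε.
(-3z - 6)/(9z + 1) + 1/3 = (9(-3z - 6) − (-3)(9z + 1)) / (9(9z + 1)) = -51/(9(9z + 1)).
For z > 0 we have 9z + 1 > 9z, so |(-3z - 6)/(9z + 1) + 1/3| = 51/(9(9z + 1)) < 51/(9·9z) = (17/27)/z.
Thus |(-3z - 6)/(9z + 1) + 1/3| < ε whenever z > (17/27)/ε.
Take M = (17/27)/ε. If z > M then |(-3z - 6)/(9z + 1) + 1/3| < (17/27)/z < ε.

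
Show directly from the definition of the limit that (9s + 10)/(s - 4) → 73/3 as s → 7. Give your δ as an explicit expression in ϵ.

Let ϵ > 0 be given. We want δ > 0 with 0 < |s − 7| < δ ⇒ |(9s + 10)/(s - 4) − (73/3)| < ϵ.
Combining over a common denominator, (9s + 10)/(s - 4) − (73/3) = [(9s + 10)·3 − 73·(s - 4)] / [3·(s - 4)] = -46(s − 7) / (3(s - 4)).
So |(9s + 10)/(s - 4) − (73/3)| = 46|s − 7| / (3·|s − 4|).
Restrict δ ≤ 3/2. Then |s − 7| < 3/2 gives |s − 4| = |(s − 7) + 3| ≥ 3 − 3/2 = 3/2.
Hence |(9s + 10)/(s - 4) − (73/3)| < 46|s − 7|/(3·(3/2)) = (92/9)|s − 7|, which is < ϵ once |s − 7| < (9/92)ϵ.
Take δ = min(3/2, (9/92)ϵ). Then 0 < |s − 7| < δ forces both bounds, so |(9s + 10)/(s - 4) − (73/3)| < ϵ.

δ = min(3/2, (9/92)ϵ)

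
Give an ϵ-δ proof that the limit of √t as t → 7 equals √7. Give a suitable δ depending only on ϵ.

Suppose ϵ > 0. We want δ > 0 such that 0 < |t − 7| < δ implies |√t − √7| < ϵ.
Multiplying by the conjugate, |√t − √7| = |t − 7|/(√t + √7).
Restrict δ ≤ 7 so that |t − 7| < 7 forces t > 0, and then √t + √7 > √7.
Hence |√t − √7| < |t − 7|/√7, which is < ϵ once |t − 7| < √7·ϵ.
Take δ = min(7, √7·ϵ). If 0 < |t − 7| < δ then t > 0 and |√t − √7| < |t − 7|/√7 < ϵ.

δ = min(7, √7·ϵ)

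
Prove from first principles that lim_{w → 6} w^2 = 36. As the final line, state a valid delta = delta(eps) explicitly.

delta = min(1, eps/13)

Fix eps > 0. We seek delta > 0 with 0 < |w − 6| < delta ⇒ |w^2 − 36| < eps.
Factor: w^2 − 36 = (w − 6)(w + 6), so |w^2 − 36| = |w − 6|·|w + 6|.
Impose delta ≤ 1 so that |w| < 7; then |w + 6| ≤ 13.
Hence |w^2 − 36| ≤ 13|w − 6|, which is < eps once |w − 6| < eps/13.
Take delta = min(1, eps/13). If 0 < |w − 6| < delta then both bounds hold and |w^2 − 36| ≤ 13|w − 6| < 13·(eps/13) = eps.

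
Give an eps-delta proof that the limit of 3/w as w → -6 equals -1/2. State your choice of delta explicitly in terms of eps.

delta = min(3, 6eps)

Let eps > 0. We seek delta > 0 such that 0 < |w + 6| < delta implies |3/w + 1/2| < eps.
|3/w + 1/2| = 3·|-6 − w|/(6·|w|) = 3|w + 6|/(6|w|).
Require delta ≤ 3 so that |w| > 6 − 3 = 3, hence 6|w| > 18.
Then |3/w + 1/2| < 3|w + 6|/18, which is < eps when |w + 6| < 6eps.
Take delta = min(3, 6eps). Then 0 < |w + 6| < delta gives both |w + 6| < 3 and |w + 6| < 6eps, so |3/w + 1/2| < eps.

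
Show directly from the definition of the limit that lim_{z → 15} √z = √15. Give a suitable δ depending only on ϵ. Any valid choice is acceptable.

δ = min(15, √15·ϵ)

Suppose ϵ > 0. We want δ > 0 such that 0 < |z − 15| < δ implies |√z − √15| < ϵ.
Rationalise: √z − √15 = (z − 15)/(√z + √15), so |√z − √15| = |z − 15|/(√z + √15).
Restrict δ ≤ 15 so that |z − 15| < 15 forces z > 0, and then √z + √15 > √15.
Hence |√z − √15| < |z − 15|/√15, which is < ϵ once |z − 15| < √15·ϵ.
Take δ = min(15, √15·ϵ). If 0 < |z − 15| < δ then z > 0 and |√z − √15| < |z − 15|/√15 < ϵ.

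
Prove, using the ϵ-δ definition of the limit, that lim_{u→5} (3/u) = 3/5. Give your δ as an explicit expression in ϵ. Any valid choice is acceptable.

δ = min(5/2, (25/6)ϵ)

Fix ϵ > 0. We seek δ > 0 such that 0 < |u − 5| < δ implies |3/u − (3/5)| < ϵ.
|3/u − (3/5)| = 3·|5 − u|/(5·|u|) = 3|u − 5|/(5|u|).
Require δ ≤ 5/2 so that |u| > 5 − 5/2 = 5/2, hence 5|u| > 25/2.
Then |3/u − (3/5)| < 3|u − 5|/(25/2), which is < ϵ when |u − 5| < (25/6)ϵ.
Take δ = min(5/2, (25/6)ϵ). Then 0 < |u − 5| < δ gives both |u − 5| < 5/2 and |u − 5| < (25/6)ϵ, so |3/u − (3/5)| < ϵ.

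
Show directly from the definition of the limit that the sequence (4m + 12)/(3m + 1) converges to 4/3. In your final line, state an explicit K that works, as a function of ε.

Suppose ε > 0. For m ≥ 1, |(4m + 12)/(3m + 1) − (4/3)| = |32|/(3(3m + 1)) = 32/(3(3m + 1)).
Since 3m + 1 ≥ 3m for m ≥ 1, this is ≤ 32/(3·3m) = (32/9)/m.
So |(4m + 12)/(3m + 1) − (4/3)| < ε whenever m > (32/9)/ε.
Take K = (32/9)/ε. If m > K then |(4m + 12)/(3m + 1) − (4/3)| ≤ (32/9)/m < ε.

K = (32/9)/ε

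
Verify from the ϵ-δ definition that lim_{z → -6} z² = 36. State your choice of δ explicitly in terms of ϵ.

δ = min(1, ϵ/13)

Fix ϵ > 0. We seek δ > 0 with 0 < |z + 6| < δ ⇒ |z² − 36| < ϵ.
Factor: z² − 36 = (z + 6)(z - 6), so |z² − 36| = |z + 6|·|z - 6|.
Impose δ ≤ 1 so that |z| < 7; then |z - 6| ≤ 13.
Hence |z² − 36| ≤ 13|z + 6|, which is < ϵ once |z + 6| < ϵ/13.
Take δ = min(1, ϵ/13). If 0 < |z + 6| < δ then both bounds hold and |z² − 36| ≤ 13|z + 6| < 13·(ϵ/13) = ϵ.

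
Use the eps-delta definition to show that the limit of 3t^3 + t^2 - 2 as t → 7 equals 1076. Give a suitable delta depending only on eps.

delta = min(1, eps/522)

Let eps > 0. We want delta > 0 such that 0 < |t − 7| < delta implies |(3t^3 + t^2 - 2) − 1076| < eps.
(3t^3 + t^2 - 2) − 1076 = 3t^3 + t^2 - 1078 = (t − 7)(3t^2 + 22t + 154).
So |(3t^3 + t^2 - 2) − 1076| = |t − 7|·|3t^2 + 22t + 154|.
Assume first that |t − 7| < 1, so |t| < 8. Then |3t^2 + 22t + 154| ≤ 3·8^2 + 22·8 + 154 = 522.
Hence |(3t^3 + t^2 - 2) − 1076| ≤ 522|t − 7| < eps provided |t − 7| < eps/522.
Take delta = min(1, eps/522). Then 0 < |t − 7| < delta gives both |t − 7| < 1 and |t − 7| < eps/522, so |(3t^3 + t^2 - 2) − 1076| < eps.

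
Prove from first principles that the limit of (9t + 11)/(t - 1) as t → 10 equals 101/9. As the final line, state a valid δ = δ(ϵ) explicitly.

Let ϵ > 0 be given. We want δ > 0 with 0 < |t − 10| < δ ⇒ |(9t + 11)/(t - 1) − (101/9)| < ϵ.
Combining over a common denominator, (9t + 11)/(t - 1) − (101/9) = [(9t + 11)·9 − 101·(t - 1)] / [9·(t - 1)] = -20(t − 10) / (9(t - 1)).
So |(9t + 11)/(t - 1) − (101/9)| = 20|t − 10| / (9·|t − 1|).
Require δ ≤ 9/2, so |t − 1| ≥ |9| − |t − 10| > 9 − 9/2 = 9/2.
Hence |(9t + 11)/(t - 1) − (101/9)| < 20|t − 10|/(9·(9/2)) = (40/81)|t − 10|, which is < ϵ once |t − 10| < (81/40)ϵ.
Take δ = min(9/2, (81/40)ϵ). Then 0 < |t − 10| < δ forces both bounds, so |(9t + 11)/(t - 1) − (101/9)| < ϵ.

δ = min(9/2, (81/40)ϵ)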